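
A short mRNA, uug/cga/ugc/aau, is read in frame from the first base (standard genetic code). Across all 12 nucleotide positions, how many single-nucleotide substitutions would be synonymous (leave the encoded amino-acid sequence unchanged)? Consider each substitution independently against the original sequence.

8

Codon 1 (UUG, Leu): 2 synonymous substitutions.
Codon 2 (CGA, Arg): 4 synonymous substitutions.
Codon 3 (UGC, Cys): 1 synonymous substitution.
Codon 4 (AAU, Asn): 1 synonymous substitution.
Total: 2 + 4 + 1 + 1 = 8.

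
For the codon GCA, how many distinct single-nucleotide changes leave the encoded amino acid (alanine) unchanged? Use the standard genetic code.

Position 1: none → 0 synonymous.
Position 2: none → 0 synonymous.
Position 3: GCU, GCC, GCG → 3 synonymous.
Total: 0 + 0 + 3 = 3.

3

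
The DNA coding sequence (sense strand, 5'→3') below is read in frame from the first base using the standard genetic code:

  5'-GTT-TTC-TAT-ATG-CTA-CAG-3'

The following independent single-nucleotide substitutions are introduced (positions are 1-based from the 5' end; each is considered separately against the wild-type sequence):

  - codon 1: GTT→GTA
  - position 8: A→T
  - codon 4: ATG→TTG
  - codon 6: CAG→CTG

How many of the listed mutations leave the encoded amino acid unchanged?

Codon 1: GTT (Val) → GTA (Val) — synonymous.
Codon 3: TAT (Tyr) → TTT (Phe) — missense.
Codon 4: ATG (Met) → TTG (Leu) — missense.
Codon 6: CAG (Gln) → CTG (Leu) — missense.
Synonymous: 1 of 4.

1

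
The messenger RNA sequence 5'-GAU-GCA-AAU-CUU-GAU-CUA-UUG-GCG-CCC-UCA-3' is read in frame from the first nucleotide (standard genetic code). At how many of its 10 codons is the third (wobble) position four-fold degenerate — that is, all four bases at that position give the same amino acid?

Codon 1 GAU (Asp): third position 2-fold.
Codon 2 GCA (Ala): third position 4-fold.
Codon 3 AAU (Asn): third position 2-fold.
Codon 4 CUU (Leu): third position 4-fold.
Codon 5 GAU (Asp): third position 2-fold.
Codon 6 CUA (Leu): third position 4-fold.
Codon 7 UUG (Leu): third position 2-fold.
Codon 8 GCG (Ala): third position 4-fold.
Codon 9 CCC (Pro): third position 4-fold.
Codon 10 UCA (Ser): third position 4-fold.
Four-fold degenerate third positions: 6.

6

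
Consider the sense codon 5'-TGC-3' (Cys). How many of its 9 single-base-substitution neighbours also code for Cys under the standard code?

Position 1: none → 0 synonymous.
Position 2: none → 0 synonymous.
Position 3: TGT → 1 synonymous.
Total: 0 + 0 + 1 = 1.

1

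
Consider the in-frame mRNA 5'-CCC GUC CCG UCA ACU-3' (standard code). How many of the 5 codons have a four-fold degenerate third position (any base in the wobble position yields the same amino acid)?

Codon 1 CCC (Pro): third position 4-fold.
Codon 2 GUC (Val): third position 4-fold.
Codon 3 CCG (Pro): third position 4-fold.
Codon 4 UCA (Ser): third position 4-fold.
Codon 5 ACU (Thr): third position 4-fold.
Four-fold degenerate third positions: 5.

5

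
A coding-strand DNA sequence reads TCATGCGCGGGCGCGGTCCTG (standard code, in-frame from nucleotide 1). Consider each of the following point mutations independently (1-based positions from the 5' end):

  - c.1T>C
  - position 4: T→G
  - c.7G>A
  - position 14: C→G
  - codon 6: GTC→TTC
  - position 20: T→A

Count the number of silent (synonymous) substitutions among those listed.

0

Codon 1: TCA (Ser) → CCA (Pro) — missense.
Codon 2: TGC (Cys) → GGC (Gly) — missense.
Codon 3: GCG (Ala) → ACG (Thr) — missense.
Codon 5: GCG (Ala) → GGG (Gly) — missense.
Codon 6: GTC (Val) → TTC (Phe) — missense.
Codon 7: CTG (Leu) → CAG (Gln) — missense.
Synonymous: 0 of 6.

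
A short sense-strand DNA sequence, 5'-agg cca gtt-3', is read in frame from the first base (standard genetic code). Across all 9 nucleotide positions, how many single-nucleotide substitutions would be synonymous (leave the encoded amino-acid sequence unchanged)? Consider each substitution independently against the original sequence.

Codon 1 (AGG, Arg): 2 synonymous substitutions.
Codon 2 (CCA, Pro): 3 synonymous substitutions.
Codon 3 (GTT, Val): 3 synonymous substitutions.
Total: 2 + 3 + 3 = 8.

8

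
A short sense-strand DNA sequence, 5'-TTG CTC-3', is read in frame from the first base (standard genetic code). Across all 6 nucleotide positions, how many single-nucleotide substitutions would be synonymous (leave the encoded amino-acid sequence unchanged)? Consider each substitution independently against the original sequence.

Codon 1 (TTG, Leu): 2 synonymous substitutions.
Codon 2 (CTC, Leu): 3 synonymous substitutions.
Total: 2 + 3 = 5.

5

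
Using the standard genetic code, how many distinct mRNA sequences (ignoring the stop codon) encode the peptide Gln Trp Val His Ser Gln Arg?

1152

Gln: 2 codons.
Trp: 1 codon.
Val: 4 codons.
His: 2 codons.
Ser: 6 codons.
Gln: 2 codons.
Arg: 6 codons.
2 × 1 × 4 × 2 × 6 × 2 × 6 = 1152.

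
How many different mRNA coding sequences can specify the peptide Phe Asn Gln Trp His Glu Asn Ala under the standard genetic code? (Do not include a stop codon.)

256

Phe: 2 codons.
Asn: 2 codons.
Gln: 2 codons.
Trp: 1 codon.
His: 2 codons.
Glu: 2 codons.
Asn: 2 codons.
Ala: 4 codons.
2 × 2 × 2 × 1 × 2 × 2 × 2 × 4 = 256.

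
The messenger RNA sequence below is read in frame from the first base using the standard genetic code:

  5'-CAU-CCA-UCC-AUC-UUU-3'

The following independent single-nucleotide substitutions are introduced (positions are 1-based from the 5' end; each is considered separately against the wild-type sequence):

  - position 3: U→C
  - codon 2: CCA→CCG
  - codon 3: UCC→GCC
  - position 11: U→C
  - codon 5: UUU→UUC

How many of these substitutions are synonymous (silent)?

Codon 1: CAU (His) → CAC (His) — synonymous.
Codon 2: CCA (Pro) → CCG (Pro) — synonymous.
Codon 3: UCC (Ser) → GCC (Ala) — missense.
Codon 4: AUC (Ile) → ACC (Thr) — missense.
Codon 5: UUU (Phe) → UUC (Phe) — synonymous.
Synonymous: 3 of 5.

3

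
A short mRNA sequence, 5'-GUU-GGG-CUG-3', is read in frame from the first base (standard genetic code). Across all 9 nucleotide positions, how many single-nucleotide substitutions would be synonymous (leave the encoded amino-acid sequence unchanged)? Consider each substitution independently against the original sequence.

10

Codon 1 (GUU, Val): 3 synonymous substitutions.
Codon 2 (GGG, Gly): 3 synonymous substitutions.
Codon 3 (CUG, Leu): 4 synonymous substitutions.
Total: 3 + 3 + 4 = 10.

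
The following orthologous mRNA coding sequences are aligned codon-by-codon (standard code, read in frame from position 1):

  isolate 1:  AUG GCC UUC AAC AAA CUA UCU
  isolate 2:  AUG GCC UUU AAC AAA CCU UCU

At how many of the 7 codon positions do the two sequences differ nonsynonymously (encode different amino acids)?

1

Codon 1: AUG Met / AUG Met — identical.
Codon 2: GCC Ala / GCC Ala — identical.
Codon 3: UUC Phe / UUU Phe — synonymous.
Codon 4: AAC Asn / AAC Asn — identical.
Codon 5: AAA Lys / AAA Lys — identical.
Codon 6: CUA Leu / CCU Pro — nonsynonymous.
Codon 7: UCU Ser / UCU Ser — identical.
Nonsynonymous differences: 1.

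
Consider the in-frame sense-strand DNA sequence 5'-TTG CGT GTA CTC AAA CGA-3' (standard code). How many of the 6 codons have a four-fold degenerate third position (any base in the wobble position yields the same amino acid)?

Codon 1 TTG (Leu): third position 2-fold.
Codon 2 CGT (Arg): third position 4-fold.
Codon 3 GTA (Val): third position 4-fold.
Codon 4 CTC (Leu): third position 4-fold.
Codon 5 AAA (Lys): third position 2-fold.
Codon 6 CGA (Arg): third position 4-fold.
Four-fold degenerate third positions: 4.

4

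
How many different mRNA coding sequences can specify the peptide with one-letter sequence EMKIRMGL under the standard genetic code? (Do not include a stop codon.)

Glu: 2 codons.
Met: 1 codon.
Lys: 2 codons.
Ile: 3 codons.
Arg: 6 codons.
Met: 1 codon.
Gly: 4 codons.
Leu: 6 codons.
2 × 1 × 2 × 3 × 6 × 1 × 4 × 6 = 1728.

1728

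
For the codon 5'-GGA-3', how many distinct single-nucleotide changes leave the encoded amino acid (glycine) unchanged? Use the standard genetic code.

Position 1: none → 0 synonymous.
Position 2: none → 0 synonymous.
Position 3: GGT, GGC, GGG → 3 synonymous.
Total: 0 + 0 + 3 = 3.

3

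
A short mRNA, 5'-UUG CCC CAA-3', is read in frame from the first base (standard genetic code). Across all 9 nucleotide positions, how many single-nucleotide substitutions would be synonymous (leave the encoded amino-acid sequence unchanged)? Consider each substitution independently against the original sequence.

6

Codon 1 (UUG, Leu): 2 synonymous substitutions.
Codon 2 (CCC, Pro): 3 synonymous substitutions.
Codon 3 (CAA, Gln): 1 synonymous substitution.
Total: 2 + 3 + 1 = 6.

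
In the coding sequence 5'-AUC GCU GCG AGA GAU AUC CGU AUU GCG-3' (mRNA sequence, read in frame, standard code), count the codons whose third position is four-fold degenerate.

Codon 1 AUC (Ile): third position 3-fold.
Codon 2 GCU (Ala): third position 4-fold.
Codon 3 GCG (Ala): third position 4-fold.
Codon 4 AGA (Arg): third position 2-fold.
Codon 5 GAU (Asp): third position 2-fold.
Codon 6 AUC (Ile): third position 3-fold.
Codon 7 CGU (Arg): third position 4-fold.
Codon 8 AUU (Ile): third position 3-fold.
Codon 9 GCG (Ala): third position 4-fold.
Four-fold degenerate third positions: 4.

4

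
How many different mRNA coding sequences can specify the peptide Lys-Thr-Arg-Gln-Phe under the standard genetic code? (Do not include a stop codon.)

Lys: 2 codons.
Thr: 4 codons.
Arg: 6 codons.
Gln: 2 codons.
Phe: 2 codons.
2 × 4 × 6 × 2 × 2 = 192.

192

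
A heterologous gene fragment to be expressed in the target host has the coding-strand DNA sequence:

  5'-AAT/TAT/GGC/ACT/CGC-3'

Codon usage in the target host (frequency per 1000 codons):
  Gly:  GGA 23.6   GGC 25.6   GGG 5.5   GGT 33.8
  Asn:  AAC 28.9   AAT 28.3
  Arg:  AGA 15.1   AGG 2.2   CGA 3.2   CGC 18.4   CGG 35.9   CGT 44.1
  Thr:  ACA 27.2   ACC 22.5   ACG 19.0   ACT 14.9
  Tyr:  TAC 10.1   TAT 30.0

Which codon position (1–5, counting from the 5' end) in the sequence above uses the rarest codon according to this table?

Codon 1 AAT (Asn): 28.3 per 1000.
Codon 2 TAT (Tyr): 30.0 per 1000.
Codon 3 GGC (Gly): 25.6 per 1000.
Codon 4 ACT (Thr): 14.9 per 1000.
Codon 5 CGC (Arg): 18.4 per 1000.
Lowest frequency is 14.9 at codon 4.

4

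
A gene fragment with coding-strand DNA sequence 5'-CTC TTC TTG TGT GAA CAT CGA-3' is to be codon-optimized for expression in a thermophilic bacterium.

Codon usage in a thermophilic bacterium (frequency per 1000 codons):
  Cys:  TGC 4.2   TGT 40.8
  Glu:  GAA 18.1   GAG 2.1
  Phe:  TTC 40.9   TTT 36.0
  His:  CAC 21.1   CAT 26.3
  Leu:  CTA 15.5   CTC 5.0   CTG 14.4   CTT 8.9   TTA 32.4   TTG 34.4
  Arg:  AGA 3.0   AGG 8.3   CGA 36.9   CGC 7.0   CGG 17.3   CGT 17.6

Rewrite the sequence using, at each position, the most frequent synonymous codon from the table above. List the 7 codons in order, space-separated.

Codon 1 (Leu): best is TTG at 34.4.
Codon 2 (Phe): best is TTC at 40.9.
Codon 3 (Leu): best is TTG at 34.4.
Codon 4 (Cys): best is TGT at 40.8.
Codon 5 (Glu): best is GAA at 18.1.
Codon 6 (His): best is CAT at 26.3.
Codon 7 (Arg): best is CGA at 36.9.

TTG TTC TTG TGT GAA CAT CGA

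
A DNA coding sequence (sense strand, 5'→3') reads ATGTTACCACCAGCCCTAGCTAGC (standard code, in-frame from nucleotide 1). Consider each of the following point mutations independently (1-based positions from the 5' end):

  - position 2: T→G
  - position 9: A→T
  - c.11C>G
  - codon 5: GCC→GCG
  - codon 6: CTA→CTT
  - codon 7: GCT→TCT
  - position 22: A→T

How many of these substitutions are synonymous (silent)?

Codon 1: ATG (Met) → AGG (Arg) — missense.
Codon 3: CCA (Pro) → CCT (Pro) — synonymous.
Codon 4: CCA (Pro) → CGA (Arg) — missense.
Codon 5: GCC (Ala) → GCG (Ala) — synonymous.
Codon 6: CTA (Leu) → CTT (Leu) — synonymous.
Codon 7: GCT (Ala) → TCT (Ser) — missense.
Codon 8: AGC (Ser) → TGC (Cys) — missense.
Synonymous: 3 of 7.

3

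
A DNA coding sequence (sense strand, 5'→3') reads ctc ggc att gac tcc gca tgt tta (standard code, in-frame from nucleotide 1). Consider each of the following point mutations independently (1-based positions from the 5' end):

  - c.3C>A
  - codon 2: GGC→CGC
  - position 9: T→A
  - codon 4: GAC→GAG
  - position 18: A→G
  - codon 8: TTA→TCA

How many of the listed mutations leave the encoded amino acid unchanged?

3

Codon 1: CTC (Leu) → CTA (Leu) — synonymous.
Codon 2: GGC (Gly) → CGC (Arg) — missense.
Codon 3: ATT (Ile) → ATA (Ile) — synonymous.
Codon 4: GAC (Asp) → GAG (Glu) — missense.
Codon 6: GCA (Ala) → GCG (Ala) — synonymous.
Codon 8: TTA (Leu) → TCA (Ser) — missense.
Synonymous: 3 of 6.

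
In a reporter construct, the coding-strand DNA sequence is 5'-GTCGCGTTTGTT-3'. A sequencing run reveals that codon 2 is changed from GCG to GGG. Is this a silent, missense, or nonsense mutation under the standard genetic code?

Position 5 falls in codon 2: GCG → Ala.
After the substitution the codon is GGG → Gly.
Ala ≠ Gly, so this is a missense mutation.

missense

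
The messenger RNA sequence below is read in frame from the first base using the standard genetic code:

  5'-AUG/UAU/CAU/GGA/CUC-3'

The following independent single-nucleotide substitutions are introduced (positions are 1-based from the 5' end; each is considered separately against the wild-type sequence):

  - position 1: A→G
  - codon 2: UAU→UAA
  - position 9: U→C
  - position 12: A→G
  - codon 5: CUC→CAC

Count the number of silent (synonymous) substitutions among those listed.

2

Codon 1: AUG (Met) → GUG (Val) — missense.
Codon 2: UAU (Tyr) → UAA (Stop) — nonsense.
Codon 3: CAU (His) → CAC (His) — synonymous.
Codon 4: GGA (Gly) → GGG (Gly) — synonymous.
Codon 5: CUC (Leu) → CAC (His) — missense.
Synonymous: 2 of 5.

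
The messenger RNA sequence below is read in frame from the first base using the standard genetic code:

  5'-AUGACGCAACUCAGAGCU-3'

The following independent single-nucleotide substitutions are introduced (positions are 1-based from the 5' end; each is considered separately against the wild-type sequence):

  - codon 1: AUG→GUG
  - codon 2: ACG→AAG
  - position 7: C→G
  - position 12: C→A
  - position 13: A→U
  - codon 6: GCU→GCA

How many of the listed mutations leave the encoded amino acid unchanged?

2

Codon 1: AUG (Met) → GUG (Val) — missense.
Codon 2: ACG (Thr) → AAG (Lys) — missense.
Codon 3: CAA (Gln) → GAA (Glu) — missense.
Codon 4: CUC (Leu) → CUA (Leu) — synonymous.
Codon 5: AGA (Arg) → UGA (Stop) — nonsense.
Codon 6: GCU (Ala) → GCA (Ala) — synonymous.
Synonymous: 2 of 6.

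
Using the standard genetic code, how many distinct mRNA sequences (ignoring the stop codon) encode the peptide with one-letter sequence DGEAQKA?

1024

Asp: 2 codons.
Gly: 4 codons.
Glu: 2 codons.
Ala: 4 codons.
Gln: 2 codons.
Lys: 2 codons.
Ala: 4 codons.
2 × 4 × 2 × 4 × 2 × 2 × 4 = 1024.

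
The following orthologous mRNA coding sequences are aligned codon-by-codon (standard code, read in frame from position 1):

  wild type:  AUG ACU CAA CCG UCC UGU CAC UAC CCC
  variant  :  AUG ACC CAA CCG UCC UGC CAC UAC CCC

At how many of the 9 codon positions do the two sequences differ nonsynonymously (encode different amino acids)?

0

Codon 1: AUG Met / AUG Met — identical.
Codon 2: ACU Thr / ACC Thr — synonymous.
Codon 3: CAA Gln / CAA Gln — identical.
Codon 4: CCG Pro / CCG Pro — identical.
Codon 5: UCC Ser / UCC Ser — identical.
Codon 6: UGU Cys / UGC Cys — synonymous.
Codon 7: CAC His / CAC His — identical.
Codon 8: UAC Tyr / UAC Tyr — identical.
Codon 9: CCC Pro / CCC Pro — identical.
Nonsynonymous differences: 0.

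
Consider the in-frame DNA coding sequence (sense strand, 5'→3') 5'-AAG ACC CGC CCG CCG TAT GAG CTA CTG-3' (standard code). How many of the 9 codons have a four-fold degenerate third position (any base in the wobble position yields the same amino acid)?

6

Codon 1 AAG (Lys): third position 2-fold.
Codon 2 ACC (Thr): third position 4-fold.
Codon 3 CGC (Arg): third position 4-fold.
Codon 4 CCG (Pro): third position 4-fold.
Codon 5 CCG (Pro): third position 4-fold.
Codon 6 TAT (Tyr): third position 2-fold.
Codon 7 GAG (Glu): third position 2-fold.
Codon 8 CTA (Leu): third position 4-fold.
Codon 9 CTG (Leu): third position 4-fold.
Four-fold degenerate third positions: 6.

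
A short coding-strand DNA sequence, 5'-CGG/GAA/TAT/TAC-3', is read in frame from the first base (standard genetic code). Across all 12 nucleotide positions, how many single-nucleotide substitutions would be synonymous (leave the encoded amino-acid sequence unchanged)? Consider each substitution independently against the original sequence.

7

Codon 1 (CGG, Arg): 4 synonymous substitutions.
Codon 2 (GAA, Glu): 1 synonymous substitution.
Codon 3 (TAT, Tyr): 1 synonymous substitution.
Codon 4 (TAC, Tyr): 1 synonymous substitution.
Total: 4 + 1 + 1 + 1 = 7.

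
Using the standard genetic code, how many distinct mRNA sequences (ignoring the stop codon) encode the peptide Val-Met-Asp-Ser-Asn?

Val: 4 codons.
Met: 1 codon.
Asp: 2 codons.
Ser: 6 codons.
Asn: 2 codons.
4 × 1 × 2 × 6 × 2 = 96.

96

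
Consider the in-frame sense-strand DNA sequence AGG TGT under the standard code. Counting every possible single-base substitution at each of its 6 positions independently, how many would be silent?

Codon 1 (AGG, Arg): 2 synonymous substitutions.
Codon 2 (TGT, Cys): 1 synonymous substitution.
Total: 2 + 1 = 3.

3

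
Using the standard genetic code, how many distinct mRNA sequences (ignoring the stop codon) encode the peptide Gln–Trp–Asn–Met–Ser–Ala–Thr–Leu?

Gln: 2 codons.
Trp: 1 codon.
Asn: 2 codons.
Met: 1 codon.
Ser: 6 codons.
Ala: 4 codons.
Thr: 4 codons.
Leu: 6 codons.
2 × 1 × 2 × 1 × 6 × 4 × 4 × 6 = 2304.

2304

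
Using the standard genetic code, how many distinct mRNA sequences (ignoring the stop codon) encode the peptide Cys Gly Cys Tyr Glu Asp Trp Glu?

Cys: 2 codons.
Gly: 4 codons.
Cys: 2 codons.
Tyr: 2 codons.
Glu: 2 codons.
Asp: 2 codons.
Trp: 1 codon.
Glu: 2 codons.
2 × 4 × 2 × 2 × 2 × 2 × 1 × 2 = 256.

256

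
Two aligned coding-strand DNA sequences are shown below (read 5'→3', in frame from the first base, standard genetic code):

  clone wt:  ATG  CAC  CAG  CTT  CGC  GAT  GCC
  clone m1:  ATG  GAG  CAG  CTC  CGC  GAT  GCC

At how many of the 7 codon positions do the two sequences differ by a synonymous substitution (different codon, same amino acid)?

Codon 1: ATG Met / ATG Met — identical.
Codon 2: CAC His / GAG Glu — nonsynonymous.
Codon 3: CAG Gln / CAG Gln — identical.
Codon 4: CTT Leu / CTC Leu — synonymous.
Codon 5: CGC Arg / CGC Arg — identical.
Codon 6: GAT Asp / GAT Asp — identical.
Codon 7: GCC Ala / GCC Ala — identical.
Synonymous differences: 1.

1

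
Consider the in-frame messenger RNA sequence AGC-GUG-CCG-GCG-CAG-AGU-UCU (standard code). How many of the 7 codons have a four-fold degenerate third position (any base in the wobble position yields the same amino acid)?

4

Codon 1 AGC (Ser): third position 2-fold.
Codon 2 GUG (Val): third position 4-fold.
Codon 3 CCG (Pro): third position 4-fold.
Codon 4 GCG (Ala): third position 4-fold.
Codon 5 CAG (Gln): third position 2-fold.
Codon 6 AGU (Ser): third position 2-fold.
Codon 7 UCU (Ser): third position 4-fold.
Four-fold degenerate third positions: 4.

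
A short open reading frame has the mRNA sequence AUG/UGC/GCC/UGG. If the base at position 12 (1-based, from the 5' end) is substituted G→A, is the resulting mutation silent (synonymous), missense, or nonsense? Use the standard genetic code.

Position 12 falls in codon 4: UGG → Trp.
After the substitution the codon is UGA → Stop.
The new codon is a stop codon, so this is a nonsense mutation.

nonsense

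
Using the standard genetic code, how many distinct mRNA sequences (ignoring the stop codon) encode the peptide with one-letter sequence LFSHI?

432

Leu: 6 codons.
Phe: 2 codons.
Ser: 6 codons.
His: 2 codons.
Ile: 3 codons.
6 × 2 × 6 × 2 × 3 = 432.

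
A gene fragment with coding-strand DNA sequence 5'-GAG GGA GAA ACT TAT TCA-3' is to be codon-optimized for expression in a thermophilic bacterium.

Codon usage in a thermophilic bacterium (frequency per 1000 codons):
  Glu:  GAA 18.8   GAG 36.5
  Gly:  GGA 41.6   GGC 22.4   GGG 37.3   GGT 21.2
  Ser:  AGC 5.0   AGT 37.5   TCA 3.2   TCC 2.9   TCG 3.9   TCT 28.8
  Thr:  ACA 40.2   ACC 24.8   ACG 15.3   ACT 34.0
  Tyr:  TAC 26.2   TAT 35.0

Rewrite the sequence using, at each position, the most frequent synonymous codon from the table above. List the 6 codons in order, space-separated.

GAG GGA GAG ACA TAT AGT

Codon 1 (Glu): best is GAG at 36.5.
Codon 2 (Gly): best is GGA at 41.6.
Codon 3 (Glu): best is GAG at 36.5.
Codon 4 (Thr): best is ACA at 40.2.
Codon 5 (Tyr): best is TAT at 35.0.
Codon 6 (Ser): best is AGT at 37.5.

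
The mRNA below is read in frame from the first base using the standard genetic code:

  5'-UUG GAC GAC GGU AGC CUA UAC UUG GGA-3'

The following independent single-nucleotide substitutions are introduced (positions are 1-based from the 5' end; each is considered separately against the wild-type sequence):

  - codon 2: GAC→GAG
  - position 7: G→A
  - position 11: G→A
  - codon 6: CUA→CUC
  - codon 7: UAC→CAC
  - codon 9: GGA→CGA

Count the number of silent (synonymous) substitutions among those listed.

Codon 2: GAC (Asp) → GAG (Glu) — missense.
Codon 3: GAC (Asp) → AAC (Asn) — missense.
Codon 4: GGU (Gly) → GAU (Asp) — missense.
Codon 6: CUA (Leu) → CUC (Leu) — synonymous.
Codon 7: UAC (Tyr) → CAC (His) — missense.
Codon 9: GGA (Gly) → CGA (Arg) — missense.
Synonymous: 1 of 6.

1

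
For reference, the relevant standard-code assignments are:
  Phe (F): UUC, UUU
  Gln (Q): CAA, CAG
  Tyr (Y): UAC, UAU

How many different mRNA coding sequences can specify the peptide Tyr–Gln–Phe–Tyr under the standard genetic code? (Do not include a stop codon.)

Tyr: 2 codons.
Gln: 2 codons.
Phe: 2 codons.
Tyr: 2 codons.
2 × 2 × 2 × 2 = 16.

16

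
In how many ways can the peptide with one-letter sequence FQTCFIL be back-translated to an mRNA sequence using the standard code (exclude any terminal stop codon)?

Phe: 2 codons.
Gln: 2 codons.
Thr: 4 codons.
Cys: 2 codons.
Phe: 2 codons.
Ile: 3 codons.
Leu: 6 codons.
2 × 2 × 4 × 2 × 2 × 3 × 6 = 1152.

1152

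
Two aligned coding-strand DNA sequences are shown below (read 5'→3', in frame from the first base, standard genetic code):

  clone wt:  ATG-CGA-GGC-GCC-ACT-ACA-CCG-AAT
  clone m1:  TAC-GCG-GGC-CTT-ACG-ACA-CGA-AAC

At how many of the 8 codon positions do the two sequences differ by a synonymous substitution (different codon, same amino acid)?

2

Codon 1: ATG Met / TAC Tyr — nonsynonymous.
Codon 2: CGA Arg / GCG Ala — nonsynonymous.
Codon 3: GGC Gly / GGC Gly — identical.
Codon 4: GCC Ala / CTT Leu — nonsynonymous.
Codon 5: ACT Thr / ACG Thr — synonymous.
Codon 6: ACA Thr / ACA Thr — identical.
Codon 7: CCG Pro / CGA Arg — nonsynonymous.
Codon 8: AAT Asn / AAC Asn — synonymous.
Synonymous differences: 2.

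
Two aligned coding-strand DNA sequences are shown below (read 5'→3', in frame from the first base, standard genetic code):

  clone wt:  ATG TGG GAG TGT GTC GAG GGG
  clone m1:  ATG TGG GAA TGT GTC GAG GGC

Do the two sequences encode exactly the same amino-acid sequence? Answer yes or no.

Codon 1: ATG Met / ATG Met — identical.
Codon 2: TGG Trp / TGG Trp — identical.
Codon 3: GAG Glu / GAA Glu — synonymous.
Codon 4: TGT Cys / TGT Cys — identical.
Codon 5: GTC Val / GTC Val — identical.
Codon 6: GAG Glu / GAG Glu — identical.
Codon 7: GGG Gly / GGC Gly — synonymous.
Nonsynonymous differences: 0 → same protein.

yes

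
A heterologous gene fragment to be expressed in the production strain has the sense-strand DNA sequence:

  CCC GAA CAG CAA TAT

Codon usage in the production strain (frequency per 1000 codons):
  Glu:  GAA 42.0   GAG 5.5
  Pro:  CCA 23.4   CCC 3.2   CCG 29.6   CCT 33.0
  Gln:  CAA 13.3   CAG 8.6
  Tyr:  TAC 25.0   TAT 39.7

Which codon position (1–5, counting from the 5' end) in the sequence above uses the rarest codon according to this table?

1

Codon 1 CCC (Pro): 3.2 per 1000.
Codon 2 GAA (Glu): 42.0 per 1000.
Codon 3 CAG (Gln): 8.6 per 1000.
Codon 4 CAA (Gln): 13.3 per 1000.
Codon 5 TAT (Tyr): 39.7 per 1000.
Lowest frequency is 3.2 at codon 1.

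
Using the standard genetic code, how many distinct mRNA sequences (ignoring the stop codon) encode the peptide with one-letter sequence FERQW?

Phe: 2 codons.
Glu: 2 codons.
Arg: 6 codons.
Gln: 2 codons.
Trp: 1 codon.
2 × 2 × 6 × 2 × 1 = 48.

48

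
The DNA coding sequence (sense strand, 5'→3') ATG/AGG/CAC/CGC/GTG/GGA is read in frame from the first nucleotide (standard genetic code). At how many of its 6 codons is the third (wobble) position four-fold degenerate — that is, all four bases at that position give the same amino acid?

Codon 1 ATG (Met): third position 1-fold.
Codon 2 AGG (Arg): third position 2-fold.
Codon 3 CAC (His): third position 2-fold.
Codon 4 CGC (Arg): third position 4-fold.
Codon 5 GTG (Val): third position 4-fold.
Codon 6 GGA (Gly): third position 4-fold.
Four-fold degenerate third positions: 3.

3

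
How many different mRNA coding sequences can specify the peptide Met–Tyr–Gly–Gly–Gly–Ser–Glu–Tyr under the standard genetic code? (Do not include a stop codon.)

Met: 1 codon.
Tyr: 2 codons.
Gly: 4 codons.
Gly: 4 codons.
Gly: 4 codons.
Ser: 6 codons.
Glu: 2 codons.
Tyr: 2 codons.
1 × 2 × 4 × 4 × 4 × 6 × 2 × 2 = 3072.

3072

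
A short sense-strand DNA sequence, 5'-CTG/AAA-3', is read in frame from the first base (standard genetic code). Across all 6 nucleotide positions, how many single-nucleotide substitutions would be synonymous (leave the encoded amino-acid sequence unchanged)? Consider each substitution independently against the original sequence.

Codon 1 (CTG, Leu): 4 synonymous substitutions.
Codon 2 (AAA, Lys): 1 synonymous substitution.
Total: 4 + 1 = 5.

5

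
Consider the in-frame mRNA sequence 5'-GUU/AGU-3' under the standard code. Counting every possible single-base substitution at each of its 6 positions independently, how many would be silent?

Codon 1 (GUU, Val): 3 synonymous substitutions.
Codon 2 (AGU, Ser): 1 synonymous substitution.
Total: 3 + 1 = 4.

4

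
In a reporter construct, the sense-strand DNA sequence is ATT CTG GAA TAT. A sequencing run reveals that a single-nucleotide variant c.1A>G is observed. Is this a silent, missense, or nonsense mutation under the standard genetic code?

Position 1 falls in codon 1: ATT → Ile.
After the substitution the codon is GTT → Val.
Ile ≠ Val, so this is a missense mutation.

missense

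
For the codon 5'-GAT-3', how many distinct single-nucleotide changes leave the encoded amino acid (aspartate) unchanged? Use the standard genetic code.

Position 1: none → 0 synonymous.
Position 2: none → 0 synonymous.
Position 3: GAC → 1 synonymous.
Total: 0 + 0 + 1 = 1.

1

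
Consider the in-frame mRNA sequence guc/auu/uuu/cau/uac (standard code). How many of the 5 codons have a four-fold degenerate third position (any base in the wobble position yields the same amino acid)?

Codon 1 GUC (Val): third position 4-fold.
Codon 2 AUU (Ile): third position 3-fold.
Codon 3 UUU (Phe): third position 2-fold.
Codon 4 CAU (His): third position 2-fold.
Codon 5 UAC (Tyr): third position 2-fold.
Four-fold degenerate third positions: 1.

1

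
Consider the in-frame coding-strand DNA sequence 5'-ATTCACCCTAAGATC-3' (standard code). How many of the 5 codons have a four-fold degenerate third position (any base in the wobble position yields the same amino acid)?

Codon 1 ATT (Ile): third position 3-fold.
Codon 2 CAC (His): third position 2-fold.
Codon 3 CCT (Pro): third position 4-fold.
Codon 4 AAG (Lys): third position 2-fold.
Codon 5 ATC (Ile): third position 3-fold.
Four-fold degenerate third positions: 1.

1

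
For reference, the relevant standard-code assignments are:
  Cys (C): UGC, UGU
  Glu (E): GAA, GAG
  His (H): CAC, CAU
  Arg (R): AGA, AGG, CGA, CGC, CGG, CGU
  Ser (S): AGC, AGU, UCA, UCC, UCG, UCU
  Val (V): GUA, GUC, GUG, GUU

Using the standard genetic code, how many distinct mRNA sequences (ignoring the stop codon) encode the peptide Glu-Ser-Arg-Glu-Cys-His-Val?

2304

Glu: 2 codons.
Ser: 6 codons.
Arg: 6 codons.
Glu: 2 codons.
Cys: 2 codons.
His: 2 codons.
Val: 4 codons.
2 × 6 × 6 × 2 × 2 × 2 × 4 = 2304.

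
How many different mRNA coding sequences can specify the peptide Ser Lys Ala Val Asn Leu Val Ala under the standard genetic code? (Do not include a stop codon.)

36864

Ser: 6 codons.
Lys: 2 codons.
Ala: 4 codons.
Val: 4 codons.
Asn: 2 codons.
Leu: 6 codons.
Val: 4 codons.
Ala: 4 codons.
6 × 2 × 4 × 4 × 2 × 6 × 4 × 4 = 36864.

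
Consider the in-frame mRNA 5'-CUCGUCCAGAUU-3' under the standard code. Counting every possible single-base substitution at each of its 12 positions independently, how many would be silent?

Codon 1 (CUC, Leu): 3 synonymous substitutions.
Codon 2 (GUC, Val): 3 synonymous substitutions.
Codon 3 (CAG, Gln): 1 synonymous substitution.
Codon 4 (AUU, Ile): 2 synonymous substitutions.
Total: 3 + 3 + 1 + 2 = 9.

9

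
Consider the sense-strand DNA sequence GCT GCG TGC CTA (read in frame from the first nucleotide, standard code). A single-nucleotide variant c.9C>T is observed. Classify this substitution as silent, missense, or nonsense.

Position 9 falls in codon 3: TGC → Cys.
After the substitution the codon is TGT → Cys.
Both encode Cys, so the change is synonymous.

silent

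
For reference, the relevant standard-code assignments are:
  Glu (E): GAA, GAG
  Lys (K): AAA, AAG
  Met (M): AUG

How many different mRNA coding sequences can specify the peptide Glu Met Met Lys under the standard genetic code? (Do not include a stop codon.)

Glu: 2 codons.
Met: 1 codon.
Met: 1 codon.
Lys: 2 codons.
2 × 1 × 1 × 2 = 4.

4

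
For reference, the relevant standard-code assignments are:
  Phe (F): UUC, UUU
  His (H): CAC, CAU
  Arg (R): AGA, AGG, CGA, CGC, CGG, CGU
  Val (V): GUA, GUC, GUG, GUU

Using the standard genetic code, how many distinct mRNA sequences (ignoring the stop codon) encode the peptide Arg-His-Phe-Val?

96

Arg: 6 codons.
His: 2 codons.
Phe: 2 codons.
Val: 4 codons.
6 × 2 × 2 × 4 = 96.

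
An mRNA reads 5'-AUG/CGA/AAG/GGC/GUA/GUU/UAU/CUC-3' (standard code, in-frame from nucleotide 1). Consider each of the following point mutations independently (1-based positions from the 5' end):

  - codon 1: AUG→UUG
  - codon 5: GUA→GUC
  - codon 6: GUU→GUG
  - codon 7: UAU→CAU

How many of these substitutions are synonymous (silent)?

Codon 1: AUG (Met) → UUG (Leu) — missense.
Codon 5: GUA (Val) → GUC (Val) — synonymous.
Codon 6: GUU (Val) → GUG (Val) — synonymous.
Codon 7: UAU (Tyr) → CAU (His) — missense.
Synonymous: 2 of 4.

2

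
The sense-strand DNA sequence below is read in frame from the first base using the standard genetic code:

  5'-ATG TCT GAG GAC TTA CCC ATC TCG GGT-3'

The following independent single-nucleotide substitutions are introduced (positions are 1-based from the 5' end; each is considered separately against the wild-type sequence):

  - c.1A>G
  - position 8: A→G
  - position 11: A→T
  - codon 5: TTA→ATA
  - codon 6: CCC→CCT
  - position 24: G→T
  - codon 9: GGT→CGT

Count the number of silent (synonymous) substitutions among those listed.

2

Codon 1: ATG (Met) → GTG (Val) — missense.
Codon 3: GAG (Glu) → GGG (Gly) — missense.
Codon 4: GAC (Asp) → GTC (Val) — missense.
Codon 5: TTA (Leu) → ATA (Ile) — missense.
Codon 6: CCC (Pro) → CCT (Pro) — synonymous.
Codon 8: TCG (Ser) → TCT (Ser) — synonymous.
Codon 9: GGT (Gly) → CGT (Arg) — missense.
Synonymous: 2 of 7.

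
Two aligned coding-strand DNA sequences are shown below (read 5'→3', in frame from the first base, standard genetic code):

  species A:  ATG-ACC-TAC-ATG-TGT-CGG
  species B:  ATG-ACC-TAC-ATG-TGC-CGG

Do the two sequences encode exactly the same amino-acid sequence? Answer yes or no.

yes

Codon 1: ATG Met / ATG Met — identical.
Codon 2: ACC Thr / ACC Thr — identical.
Codon 3: TAC Tyr / TAC Tyr — identical.
Codon 4: ATG Met / ATG Met — identical.
Codon 5: TGT Cys / TGC Cys — synonymous.
Codon 6: CGG Arg / CGG Arg — identical.
Nonsynonymous differences: 0 → same protein.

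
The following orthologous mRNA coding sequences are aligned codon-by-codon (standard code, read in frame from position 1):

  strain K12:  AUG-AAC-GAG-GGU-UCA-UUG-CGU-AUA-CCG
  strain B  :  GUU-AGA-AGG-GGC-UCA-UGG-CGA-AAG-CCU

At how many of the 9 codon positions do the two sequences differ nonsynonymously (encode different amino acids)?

Codon 1: AUG Met / GUU Val — nonsynonymous.
Codon 2: AAC Asn / AGA Arg — nonsynonymous.
Codon 3: GAG Glu / AGG Arg — nonsynonymous.
Codon 4: GGU Gly / GGC Gly — synonymous.
Codon 5: UCA Ser / UCA Ser — identical.
Codon 6: UUG Leu / UGG Trp — nonsynonymous.
Codon 7: CGU Arg / CGA Arg — synonymous.
Codon 8: AUA Ile / AAG Lys — nonsynonymous.
Codon 9: CCG Pro / CCU Pro — synonymous.
Nonsynonymous differences: 5.

5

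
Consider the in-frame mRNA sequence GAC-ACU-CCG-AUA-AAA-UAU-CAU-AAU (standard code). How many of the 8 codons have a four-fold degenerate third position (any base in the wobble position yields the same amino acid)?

Codon 1 GAC (Asp): third position 2-fold.
Codon 2 ACU (Thr): third position 4-fold.
Codon 3 CCG (Pro): third position 4-fold.
Codon 4 AUA (Ile): third position 3-fold.
Codon 5 AAA (Lys): third position 2-fold.
Codon 6 UAU (Tyr): third position 2-fold.
Codon 7 CAU (His): third position 2-fold.
Codon 8 AAU (Asn): third position 2-fold.
Four-fold degenerate third positions: 2.

2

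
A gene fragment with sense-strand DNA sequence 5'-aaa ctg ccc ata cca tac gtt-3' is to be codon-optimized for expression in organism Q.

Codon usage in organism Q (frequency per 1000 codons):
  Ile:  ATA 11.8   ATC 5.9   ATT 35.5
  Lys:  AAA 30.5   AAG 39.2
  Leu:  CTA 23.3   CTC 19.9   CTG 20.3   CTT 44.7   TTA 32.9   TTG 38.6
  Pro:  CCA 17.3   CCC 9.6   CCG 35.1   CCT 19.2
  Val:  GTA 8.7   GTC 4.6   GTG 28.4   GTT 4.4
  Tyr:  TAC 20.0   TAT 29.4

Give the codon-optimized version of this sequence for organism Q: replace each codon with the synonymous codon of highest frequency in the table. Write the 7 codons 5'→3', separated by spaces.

Codon 1 (Lys): best is AAG at 39.2.
Codon 2 (Leu): best is CTT at 44.7.
Codon 3 (Pro): best is CCG at 35.1.
Codon 4 (Ile): best is ATT at 35.5.
Codon 5 (Pro): best is CCG at 35.1.
Codon 6 (Tyr): best is TAT at 29.4.
Codon 7 (Val): best is GTG at 28.4.

AAG CTT CCG ATT CCG TAT GTG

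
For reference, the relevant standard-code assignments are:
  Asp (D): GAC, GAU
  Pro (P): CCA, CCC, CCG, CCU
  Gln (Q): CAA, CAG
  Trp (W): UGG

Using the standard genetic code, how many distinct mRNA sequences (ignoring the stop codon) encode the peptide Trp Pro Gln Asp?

16

Trp: 1 codon.
Pro: 4 codons.
Gln: 2 codons.
Asp: 2 codons.
1 × 4 × 2 × 2 = 16.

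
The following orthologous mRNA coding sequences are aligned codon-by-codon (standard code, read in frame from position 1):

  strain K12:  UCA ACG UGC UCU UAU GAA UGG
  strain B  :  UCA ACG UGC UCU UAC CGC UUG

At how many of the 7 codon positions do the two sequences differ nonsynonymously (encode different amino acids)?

2

Codon 1: UCA Ser / UCA Ser — identical.
Codon 2: ACG Thr / ACG Thr — identical.
Codon 3: UGC Cys / UGC Cys — identical.
Codon 4: UCU Ser / UCU Ser — identical.
Codon 5: UAU Tyr / UAC Tyr — synonymous.
Codon 6: GAA Glu / CGC Arg — nonsynonymous.
Codon 7: UGG Trp / UUG Leu — nonsynonymous.
Nonsynonymous differences: 2.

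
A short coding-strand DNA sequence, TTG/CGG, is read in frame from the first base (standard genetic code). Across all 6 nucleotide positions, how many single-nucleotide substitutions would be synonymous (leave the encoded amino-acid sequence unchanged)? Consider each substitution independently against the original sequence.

Codon 1 (TTG, Leu): 2 synonymous substitutions.
Codon 2 (CGG, Arg): 4 synonymous substitutions.
Total: 2 + 4 = 6.

6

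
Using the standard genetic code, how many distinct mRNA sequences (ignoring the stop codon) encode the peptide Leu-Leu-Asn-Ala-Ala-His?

Leu: 6 codons.
Leu: 6 codons.
Asn: 2 codons.
Ala: 4 codons.
Ala: 4 codons.
His: 2 codons.
6 × 6 × 2 × 4 × 4 × 2 = 2304.

2304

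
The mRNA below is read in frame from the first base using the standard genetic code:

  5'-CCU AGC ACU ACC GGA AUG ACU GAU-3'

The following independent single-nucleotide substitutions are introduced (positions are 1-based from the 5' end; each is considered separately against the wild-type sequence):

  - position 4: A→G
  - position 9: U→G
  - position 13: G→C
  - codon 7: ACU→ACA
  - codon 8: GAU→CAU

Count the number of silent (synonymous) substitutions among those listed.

2

Codon 2: AGC (Ser) → GGC (Gly) — missense.
Codon 3: ACU (Thr) → ACG (Thr) — synonymous.
Codon 5: GGA (Gly) → CGA (Arg) — missense.
Codon 7: ACU (Thr) → ACA (Thr) — synonymous.
Codon 8: GAU (Asp) → CAU (His) — missense.
Synonymous: 2 of 5.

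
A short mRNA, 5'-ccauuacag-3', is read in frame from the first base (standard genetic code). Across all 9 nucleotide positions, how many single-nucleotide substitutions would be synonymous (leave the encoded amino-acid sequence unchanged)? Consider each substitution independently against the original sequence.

6

Codon 1 (CCA, Pro): 3 synonymous substitutions.
Codon 2 (UUA, Leu): 2 synonymous substitutions.
Codon 3 (CAG, Gln): 1 synonymous substitution.
Total: 3 + 2 + 1 = 6.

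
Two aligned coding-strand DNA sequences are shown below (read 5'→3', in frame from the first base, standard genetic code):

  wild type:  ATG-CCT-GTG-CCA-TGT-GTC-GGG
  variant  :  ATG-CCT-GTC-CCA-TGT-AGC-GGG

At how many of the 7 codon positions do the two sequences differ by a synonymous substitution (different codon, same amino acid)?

1

Codon 1: ATG Met / ATG Met — identical.
Codon 2: CCT Pro / CCT Pro — identical.
Codon 3: GTG Val / GTC Val — synonymous.
Codon 4: CCA Pro / CCA Pro — identical.
Codon 5: TGT Cys / TGT Cys — identical.
Codon 6: GTC Val / AGC Ser — nonsynonymous.
Codon 7: GGG Gly / GGG Gly — identical.
Synonymous differences: 1.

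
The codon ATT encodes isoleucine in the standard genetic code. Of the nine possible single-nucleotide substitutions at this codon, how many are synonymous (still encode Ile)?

Position 1: none → 0 synonymous.
Position 2: none → 0 synonymous.
Position 3: ATC, ATA → 2 synonymous.
Total: 0 + 0 + 2 = 2.

2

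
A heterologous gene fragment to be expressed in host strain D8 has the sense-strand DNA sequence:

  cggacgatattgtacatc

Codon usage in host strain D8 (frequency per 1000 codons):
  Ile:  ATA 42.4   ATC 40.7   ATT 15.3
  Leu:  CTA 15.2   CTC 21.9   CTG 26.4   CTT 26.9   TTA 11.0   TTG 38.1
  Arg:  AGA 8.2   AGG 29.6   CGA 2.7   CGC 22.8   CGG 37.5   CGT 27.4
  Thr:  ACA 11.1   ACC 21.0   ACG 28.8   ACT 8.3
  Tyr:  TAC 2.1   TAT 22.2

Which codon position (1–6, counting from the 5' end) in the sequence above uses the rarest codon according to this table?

5

Codon 1 CGG (Arg): 37.5 per 1000.
Codon 2 ACG (Thr): 28.8 per 1000.
Codon 3 ATA (Ile): 42.4 per 1000.
Codon 4 TTG (Leu): 38.1 per 1000.
Codon 5 TAC (Tyr): 2.1 per 1000.
Codon 6 ATC (Ile): 40.7 per 1000.
Lowest frequency is 2.1 at codon 5.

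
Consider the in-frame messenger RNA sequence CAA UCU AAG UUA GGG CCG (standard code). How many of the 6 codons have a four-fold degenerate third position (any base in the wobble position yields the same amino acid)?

Codon 1 CAA (Gln): third position 2-fold.
Codon 2 UCU (Ser): third position 4-fold.
Codon 3 AAG (Lys): third position 2-fold.
Codon 4 UUA (Leu): third position 2-fold.
Codon 5 GGG (Gly): third position 4-fold.
Codon 6 CCG (Pro): third position 4-fold.
Four-fold degenerate third positions: 3.

3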